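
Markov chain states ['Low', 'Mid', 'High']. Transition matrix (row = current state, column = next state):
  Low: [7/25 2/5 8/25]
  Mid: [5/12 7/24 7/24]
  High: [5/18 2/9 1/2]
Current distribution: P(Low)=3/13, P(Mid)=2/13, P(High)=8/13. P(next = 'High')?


P(next=High) = Σᵢ P(now=i)×P(i→High)
= 3/13×8/25 + 2/13×7/24 + 8/13×1/2
= 24/325 + 7/156 + 4/13 = 1663/3900

P = 1663/3900 ≈ 0.4264


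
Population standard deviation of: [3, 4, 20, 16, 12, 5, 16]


Mean = 76/7
  (3-76/7)²=3025/49
  (4-76/7)²=2304/49
  (20-76/7)²=4096/49
  (16-76/7)²=1296/49
  (12-76/7)²=64/49
  (5-76/7)²=1681/49
  (16-76/7)²=1296/49
Σ(x-μ)² = 1966/7
σ² = (1966/7)/7 = 1966/49

σ = √(1966/49) ≈ 6.3342


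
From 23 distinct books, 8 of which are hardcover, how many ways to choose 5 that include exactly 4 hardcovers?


Choose 4 of the 8 hardcovers and 1 of the other 15 books:
C(8,4)×C(15,1) = 70×15 = 1050

1050


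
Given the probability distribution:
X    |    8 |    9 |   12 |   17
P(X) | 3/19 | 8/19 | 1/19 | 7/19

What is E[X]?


E[X] = Σ x·P(X=x)
= (8)×(3/19) + (9)×(8/19) + (12)×(1/19) + (17)×(7/19)
= 227/19

E[X] = 227/19


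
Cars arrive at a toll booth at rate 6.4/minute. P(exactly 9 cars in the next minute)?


Poisson(λ=6.4): P(X=9) = e^(-λ)×λ^k/k!
= e^(-6.4) × 6.4^9 / 9!
≈ 0.001661557273 × 18014398.5095 / 362880 ≈ 0.082484

P(X=9) ≈ 0.082484 ≈ 8.25%


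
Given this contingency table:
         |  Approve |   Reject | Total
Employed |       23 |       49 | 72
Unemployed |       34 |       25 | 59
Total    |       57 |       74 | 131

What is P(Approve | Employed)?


P(Approve | Employed) = 23/(23+49) = 23/72

P(Approve|Employed) = 23/72 ≈ 31.94%


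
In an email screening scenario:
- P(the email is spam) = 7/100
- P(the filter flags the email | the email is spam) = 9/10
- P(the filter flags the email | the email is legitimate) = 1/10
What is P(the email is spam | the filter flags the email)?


Using Bayes' theorem:
P(A|B) = P(B|A)·P(A) / P(B)

P(the filter flags the email) = 9/10 × 7/100 + 1/10 × 93/100
= 63/1000 + 93/1000 = 39/250

P(the email is spam|the filter flags the email) = (63/1000) / (39/250) = 21/52

P(the email is spam|the filter flags the email) = 21/52 ≈ 40.38%


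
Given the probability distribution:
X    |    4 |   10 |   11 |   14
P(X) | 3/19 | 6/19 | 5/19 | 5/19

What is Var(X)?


E[X] = 197/19
E[X²] = 2233/19
Var(X) = E[X²] - (E[X])² = 2233/19 - 38809/361 = 3618/361

Var(X) = 3618/361 ≈ 10.0222


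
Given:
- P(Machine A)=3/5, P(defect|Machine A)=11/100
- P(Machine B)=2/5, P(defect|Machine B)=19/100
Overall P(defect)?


P(B) = Σ P(B|Aᵢ)×P(Aᵢ)
  11/100×3/5 = 33/500
  19/100×2/5 = 19/250
Sum = 71/500

P(defect) = 71/500 ≈ 14.20%


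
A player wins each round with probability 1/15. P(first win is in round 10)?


Geometric: P(X=10) = (1-p)^(k-1)×p = (14/15)^9×1/15 = 20661046784/576650390625

P(X=10) = 20661046784/576650390625 ≈ 3.58%


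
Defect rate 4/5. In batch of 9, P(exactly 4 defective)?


Binomial: P(X=4) = C(9,4)×p^4×(1-p)^5
= 126 × 256/625 × 1/3125 = 32256/1953125

P(X=4) = 32256/1953125 ≈ 1.65%


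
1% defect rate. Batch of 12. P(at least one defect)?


P(all good) = (99/100)^12 = 886384871716129280658801/1000000000000000000000000
P(≥1 defect) = 113615128283870719341199/1000000000000000000000000

P = 113615128283870719341199/1000000000000000000000000 ≈ 11.36%


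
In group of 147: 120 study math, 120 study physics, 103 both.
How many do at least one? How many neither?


|A∪B| = 120+120-103 = 137
Neither = 147-137 = 10

At least one: 137; Neither: 10


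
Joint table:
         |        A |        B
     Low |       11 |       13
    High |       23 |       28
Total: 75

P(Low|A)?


P(Low|A) = 11/(11+23) = 11/34

P = 11/34 ≈ 32.35%


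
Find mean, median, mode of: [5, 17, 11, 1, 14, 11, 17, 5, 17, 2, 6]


Sorted: [1, 2, 5, 5, 6, 11, 11, 14, 17, 17, 17]
Mean = 106/11
Median = 11
Freq: {5: 2, 17: 3, 11: 2, 1: 1, 14: 1, 2: 1, 6: 1}
Mode: [17]

Mean=106/11, Median=11, Mode=17


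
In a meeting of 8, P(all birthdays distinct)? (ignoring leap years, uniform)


P(all different) = Π(365-i)/365 for i=0..7
= (365/365)×(364/365)×...×(358/365)
= 0.925665

P ≈ 0.9257 ≈ 92.57%


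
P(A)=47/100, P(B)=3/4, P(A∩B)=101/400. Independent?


P(A)×P(B) = 141/400
P(A∩B) = 101/400
Not equal → NOT independent

No, not independent


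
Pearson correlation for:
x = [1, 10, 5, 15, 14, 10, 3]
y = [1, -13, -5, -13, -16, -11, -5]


n=7, Σx=58, Σy=-62, Σxy=-698, Σx²=656, Σy²=766
r = (7×(-698) - 58×(-62))/√((7×656 - 58²)(7×766 - (-62)²))
= -1290/√(1228×1518) = -1290/√1864104 ≈ -1290/1365.3219 ≈ -0.9448

r ≈ -0.9448


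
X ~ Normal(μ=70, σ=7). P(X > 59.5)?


z = (59.5-70)/7 = -1.5
P(X > 59.5) = 1 - P(Z ≤ -1.5) = 1 - 0.0668 = 0.9332

P(X > 59.5) ≈ 0.9332


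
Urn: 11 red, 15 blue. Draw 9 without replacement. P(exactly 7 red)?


Hypergeometric: C(11,7)×C(15,2)/C(26,9)
= 330×105/3124550 = 63/5681

P(X=7) = 63/5681 ≈ 1.11%


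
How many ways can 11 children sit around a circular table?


Circular arrangements of 11 distinct objects: fix one position to break rotational symmetry.
(n-1)! = 10! = 3628800

3628800


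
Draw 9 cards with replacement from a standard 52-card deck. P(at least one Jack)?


P(not a Jack) = 48/52 = 12/13
P(none in 9 draws) = (12/13)^9 = 5159780352/10604499373
P(≥1 Jack) = 1 - 5159780352/10604499373 = 5444719021/10604499373

P = 5444719021/10604499373 ≈ 51.34%


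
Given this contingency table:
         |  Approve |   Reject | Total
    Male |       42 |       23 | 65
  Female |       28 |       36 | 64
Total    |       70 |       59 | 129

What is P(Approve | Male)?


P(Approve | Male) = 42/(42+23) = 42/65

P(Approve|Male) = 42/65 ≈ 64.62%


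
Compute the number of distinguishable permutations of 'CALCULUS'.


Letters: 8, freq: {'C': 2, 'A': 1, 'L': 2, 'U': 2, 'S': 1}
8!/(2!×1!×2!×2!×1!) = 40320/8 = 5040

5040


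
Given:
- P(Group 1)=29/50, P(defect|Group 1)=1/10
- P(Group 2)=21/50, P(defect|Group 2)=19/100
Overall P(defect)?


P(B) = Σ P(B|Aᵢ)×P(Aᵢ)
  1/10×29/50 = 29/500
  19/100×21/50 = 399/5000
Sum = 689/5000

P(defect) = 689/5000 ≈ 13.78%


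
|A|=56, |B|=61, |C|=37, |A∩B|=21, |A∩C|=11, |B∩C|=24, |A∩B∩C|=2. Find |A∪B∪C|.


|A∪B∪C| = 56+61+37-21-11-24+2 = 100

|A∪B∪C| = 100


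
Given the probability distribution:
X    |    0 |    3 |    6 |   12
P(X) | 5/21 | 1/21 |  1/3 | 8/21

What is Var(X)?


E[X] = 47/7
E[X²] = 471/7
Var(X) = E[X²] - (E[X])² = 471/7 - 2209/49 = 1088/49

Var(X) = 1088/49 ≈ 22.2041


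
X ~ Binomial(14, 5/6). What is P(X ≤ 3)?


P(X ≤ 3) = Σ P(X=i) for i=0..3
P(X=0) = 1/78364164096
P(X=1) = 35/39182082048
P(X=2) = 2275/78364164096
P(X=3) = 11375/19591041024
Sum = 23923/39182082048

P(X ≤ 3) = 23923/39182082048 ≈ 0.00%


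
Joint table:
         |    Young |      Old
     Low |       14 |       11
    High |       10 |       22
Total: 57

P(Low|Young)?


P(Low|Young) = 14/(14+10) = 14/24 = 7/12

P = 7/12 ≈ 58.33%


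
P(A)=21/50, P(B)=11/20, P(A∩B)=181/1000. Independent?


P(A)×P(B) = 231/1000
P(A∩B) = 181/1000
Not equal → NOT independent

No, not independent


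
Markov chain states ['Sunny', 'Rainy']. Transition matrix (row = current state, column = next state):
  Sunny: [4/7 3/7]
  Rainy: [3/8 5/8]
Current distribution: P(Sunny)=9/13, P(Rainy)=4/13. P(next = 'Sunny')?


P(next=Sunny) = Σᵢ P(now=i)×P(i→Sunny)
= 9/13×4/7 + 4/13×3/8
= 36/91 + 3/26 = 93/182

P = 93/182 ≈ 0.5110


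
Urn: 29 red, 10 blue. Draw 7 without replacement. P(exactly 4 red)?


Hypergeometric: C(29,4)×C(10,3)/C(39,7)
= 23751×120/15380937 = 24360/131461

P(X=4) = 24360/131461 ≈ 18.53%


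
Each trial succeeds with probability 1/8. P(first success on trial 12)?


Geometric: P(X=12) = (1-p)^(k-1)×p = (7/8)^11×1/8 = 1977326743/68719476736

P(X=12) = 1977326743/68719476736 ≈ 2.88%


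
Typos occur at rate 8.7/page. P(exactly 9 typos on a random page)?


Poisson(λ=8.7): P(X=9) = e^(-λ)×λ^k/k!
= e^(-8.7) × 8.7^9 / 9!
≈ 0.000166585811 × 285544154.243 / 362880 ≈ 0.131084

P(X=9) ≈ 0.131084 ≈ 13.11%


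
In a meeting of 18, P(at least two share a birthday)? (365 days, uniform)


P(all different) = Π(365-i)/365 for i=0..17
= 0.653089
P(match) = 1 - 0.653089 = 0.346911

P ≈ 0.3469 ≈ 34.69%


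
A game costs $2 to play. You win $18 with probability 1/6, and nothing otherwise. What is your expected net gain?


E[gain] = (18-2)×1/6 + (-2)×5/6
= 8/3 - 5/3 = 1

Expected net gain = $1 ≈ $1.00


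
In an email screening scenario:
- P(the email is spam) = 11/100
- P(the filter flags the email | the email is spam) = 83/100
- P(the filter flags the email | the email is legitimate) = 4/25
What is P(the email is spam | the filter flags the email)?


Using Bayes' theorem:
P(A|B) = P(B|A)·P(A) / P(B)

P(the filter flags the email) = 83/100 × 11/100 + 4/25 × 89/100
= 913/10000 + 89/625 = 2337/10000

P(the email is spam|the filter flags the email) = (913/10000) / (2337/10000) = 913/2337

P(the email is spam|the filter flags the email) = 913/2337 ≈ 39.07%


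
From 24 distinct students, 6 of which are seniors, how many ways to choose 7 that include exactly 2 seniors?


Choose 2 of the 6 seniors and 5 of the other 18 students:
C(6,2)×C(18,5) = 15×8568 = 128520

128520


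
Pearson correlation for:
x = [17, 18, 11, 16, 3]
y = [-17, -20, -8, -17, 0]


n=5, Σx=65, Σy=-62, Σxy=-1009, Σx²=999, Σy²=1042
r = (5×(-1009) - 65×(-62))/√((5×999 - 65²)(5×1042 - (-62)²))
= -1015/√(770×1366) = -1015/√1051820 ≈ -1015/1025.5828 ≈ -0.9897

r ≈ -0.9897


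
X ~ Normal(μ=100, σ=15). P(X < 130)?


z = (130-100)/15 = 2.0
P(Z < 2.0) = 0.9772

P(X < 130) ≈ 0.9772


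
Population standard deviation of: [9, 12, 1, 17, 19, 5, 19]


Mean = 82/7
  (9-82/7)²=361/49
  (12-82/7)²=4/49
  (1-82/7)²=5625/49
  (17-82/7)²=1369/49
  (19-82/7)²=2601/49
  (5-82/7)²=2209/49
  (19-82/7)²=2601/49
Σ(x-μ)² = 2110/7
σ² = (2110/7)/7 = 2110/49

σ = √(2110/49) ≈ 6.5621


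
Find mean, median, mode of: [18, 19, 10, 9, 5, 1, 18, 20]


Sorted: [1, 5, 9, 10, 18, 18, 19, 20]
Mean = 100/8 = 25/2
Median = 14
Freq: {18: 2, 19: 1, 10: 1, 9: 1, 5: 1, 1: 1, 20: 1}
Mode: [18]

Mean=25/2, Median=14, Mode=18


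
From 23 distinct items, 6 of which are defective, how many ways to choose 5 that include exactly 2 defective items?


Choose 2 of the 6 defective items and 3 of the other 17 items:
C(6,2)×C(17,3) = 15×680 = 10200

10200


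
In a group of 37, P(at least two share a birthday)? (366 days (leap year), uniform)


P(all different) = Π(366-i)/366 for i=0..36
= 0.152077
P(match) = 1 - 0.152077 = 0.847923

P ≈ 0.8479 ≈ 84.79%


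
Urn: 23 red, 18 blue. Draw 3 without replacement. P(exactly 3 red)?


Hypergeometric: C(23,3)×C(18,0)/C(41,3)
= 1771×1/10660 = 1771/10660

P(X=3) = 1771/10660 ≈ 16.61%


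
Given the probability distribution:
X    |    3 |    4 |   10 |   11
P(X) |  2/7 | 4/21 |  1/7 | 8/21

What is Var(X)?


E[X] = 152/21
E[X²] = 66
Var(X) = E[X²] - (E[X])² = 66 - 23104/441 = 6002/441

Var(X) = 6002/441 ≈ 13.6100


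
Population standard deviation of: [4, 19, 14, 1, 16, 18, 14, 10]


Mean = 96/8 = 12
  (4-12)²=64
  (19-12)²=49
  (14-12)²=4
  (1-12)²=121
  (16-12)²=16
  (18-12)²=36
  (14-12)²=4
  (10-12)²=4
Σ(x-μ)² = 298
σ² = 298/8 = 149/4

σ = √(149/4) ≈ 6.1033


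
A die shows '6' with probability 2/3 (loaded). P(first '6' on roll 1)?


Geometric: P(X=1) = (1-p)^(k-1)×p = (1/3)^0×2/3 = 2/3

P(X=1) = 2/3 ≈ 66.67%


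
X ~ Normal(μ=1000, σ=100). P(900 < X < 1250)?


z₁=(900-1000)/100=-1.0, z₂=(1250-1000)/100=2.5
P = Φ(2.5) - Φ(-1.0) = 0.993790 - 0.158655 = 0.835135 ≈ 0.8351

P(900 < X < 1250) ≈ 0.8351


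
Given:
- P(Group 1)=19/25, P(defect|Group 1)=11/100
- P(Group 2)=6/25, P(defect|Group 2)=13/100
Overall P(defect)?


P(B) = Σ P(B|Aᵢ)×P(Aᵢ)
  11/100×19/25 = 209/2500
  13/100×6/25 = 39/1250
Sum = 287/2500

P(defect) = 287/2500 ≈ 11.48%


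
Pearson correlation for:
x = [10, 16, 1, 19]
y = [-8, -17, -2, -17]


n=4, Σx=46, Σy=-44, Σxy=-677, Σx²=718, Σy²=646
r = (4×(-677) - 46×(-44))/√((4×718 - 46²)(4×646 - (-44)²))
= -684/√(756×648) = -684/√489888 ≈ -684/699.9200 ≈ -0.9773

r ≈ -0.9773


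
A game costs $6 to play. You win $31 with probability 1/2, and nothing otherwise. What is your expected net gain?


E[gain] = (31-6)×1/2 + (-6)×1/2
= 25/2 - 3 = 19/2

Expected net gain = $19/2 ≈ $9.50


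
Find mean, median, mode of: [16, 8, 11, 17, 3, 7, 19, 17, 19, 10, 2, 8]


Sorted: [2, 3, 7, 8, 8, 10, 11, 16, 17, 17, 19, 19]
Mean = 137/12
Median = 21/2
Freq: {16: 1, 8: 2, 11: 1, 17: 2, 3: 1, 7: 1, 19: 2, 10: 1, 2: 1}
Mode: [8, 17, 19]

Mean=137/12, Median=21/2, Mode=[8, 17, 19]


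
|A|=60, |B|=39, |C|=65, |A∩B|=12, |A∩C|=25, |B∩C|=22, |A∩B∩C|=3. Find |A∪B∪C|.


|A∪B∪C| = 60+39+65-12-25-22+3 = 108

|A∪B∪C| = 108


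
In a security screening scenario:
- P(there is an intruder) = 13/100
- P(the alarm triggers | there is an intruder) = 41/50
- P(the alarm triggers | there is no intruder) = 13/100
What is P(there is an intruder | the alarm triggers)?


Using Bayes' theorem:
P(A|B) = P(B|A)·P(A) / P(B)

P(the alarm triggers) = 41/50 × 13/100 + 13/100 × 87/100
= 533/5000 + 1131/10000 = 2197/10000

P(there is an intruder|the alarm triggers) = (533/5000) / (2197/10000) = 82/169

P(there is an intruder|the alarm triggers) = 82/169 ≈ 48.52%


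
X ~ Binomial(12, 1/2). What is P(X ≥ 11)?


P(X ≥ 11) = Σ P(X=i) for i=11..12
P(X=11) = 3/1024
P(X=12) = 1/4096
Sum = 13/4096

P(X ≥ 11) = 13/4096 ≈ 0.32%


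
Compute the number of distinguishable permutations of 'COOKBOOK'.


Letters: 8, freq: {'C': 1, 'O': 4, 'K': 2, 'B': 1}
8!/(1!×4!×2!×1!) = 40320/48 = 840

840


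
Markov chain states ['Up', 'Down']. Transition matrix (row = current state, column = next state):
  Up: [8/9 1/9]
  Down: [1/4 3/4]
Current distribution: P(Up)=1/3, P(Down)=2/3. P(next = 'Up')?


P(next=Up) = Σᵢ P(now=i)×P(i→Up)
= 1/3×8/9 + 2/3×1/4
= 8/27 + 1/6 = 25/54

P = 25/54 ≈ 0.4630


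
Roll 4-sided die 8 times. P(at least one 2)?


P(no 2)^8 = (3/4)^8 = 6561/65536
P(≥1) = 1 - 6561/65536 = 58975/65536

P = 58975/65536 ≈ 89.99%


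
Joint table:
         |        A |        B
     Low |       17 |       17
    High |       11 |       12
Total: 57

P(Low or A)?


P(Low∨A) = P(Low) + P(A) - P(Low∧A)
= (34 + 28 - 17)/57 = 45/57 = 15/19

P = 15/19 ≈ 78.95%


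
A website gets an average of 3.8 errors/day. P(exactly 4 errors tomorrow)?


Poisson(λ=3.8): P(X=4) = e^(-λ)×λ^k/k!
= e^(-3.8) × 3.8^4 / 4!
≈ 0.02237077186 × 208.5136 / 24 ≈ 0.194359

P(X=4) ≈ 0.194359 ≈ 19.44%


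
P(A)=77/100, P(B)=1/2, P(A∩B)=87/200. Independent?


P(A)×P(B) = 77/200
P(A∩B) = 87/200
Not equal → NOT independent

No, not independent


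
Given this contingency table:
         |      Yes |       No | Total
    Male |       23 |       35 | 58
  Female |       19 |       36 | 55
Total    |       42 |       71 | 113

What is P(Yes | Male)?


P(Yes | Male) = 23/(23+35) = 23/58

P(Yes|Male) = 23/58 ≈ 39.66%


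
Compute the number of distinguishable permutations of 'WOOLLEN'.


Letters: 7, freq: {'W': 1, 'O': 2, 'L': 2, 'E': 1, 'N': 1}
7!/(1!×2!×2!×1!×1!) = 5040/4 = 1260

1260


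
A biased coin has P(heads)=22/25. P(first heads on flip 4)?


Geometric: P(X=4) = (1-p)^(k-1)×p = (3/25)^3×22/25 = 594/390625

P(X=4) = 594/390625 ≈ 0.15%


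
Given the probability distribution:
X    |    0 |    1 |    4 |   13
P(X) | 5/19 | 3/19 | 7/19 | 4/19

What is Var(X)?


E[X] = 83/19
E[X²] = 791/19
Var(X) = E[X²] - (E[X])² = 791/19 - 6889/361 = 8140/361

Var(X) = 8140/361 ≈ 22.5485


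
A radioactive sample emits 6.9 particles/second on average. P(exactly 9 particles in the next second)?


Poisson(λ=6.9): P(X=9) = e^(-λ)×λ^k/k!
= e^(-6.9) × 6.9^9 / 9!
≈ 0.001007785429 × 35452087.8356 / 362880 ≈ 0.098457

P(X=9) ≈ 0.098457 ≈ 9.85%


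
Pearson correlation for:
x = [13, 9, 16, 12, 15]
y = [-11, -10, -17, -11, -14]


n=5, Σx=65, Σy=-63, Σxy=-847, Σx²=875, Σy²=827
r = (5×(-847) - 65×(-63))/√((5×875 - 65²)(5×827 - (-63)²))
= -140/√(150×166) = -140/√24900 ≈ -140/157.7973 ≈ -0.8872

r ≈ -0.8872


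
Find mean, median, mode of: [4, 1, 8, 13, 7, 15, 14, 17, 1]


Sorted: [1, 1, 4, 7, 8, 13, 14, 15, 17]
Mean = 80/9
Median = 8
Freq: {4: 1, 1: 2, 8: 1, 13: 1, 7: 1, 15: 1, 14: 1, 17: 1}
Mode: [1]

Mean=80/9, Median=8, Mode=1


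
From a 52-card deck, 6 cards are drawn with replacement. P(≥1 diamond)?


P(not a diamond) = 39/52 = 3/4
P(none in 6 draws) = (3/4)^6 = 729/4096
P(≥1 diamond) = 1 - 729/4096 = 3367/4096

P = 3367/4096 ≈ 82.20%


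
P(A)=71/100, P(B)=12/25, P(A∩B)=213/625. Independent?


P(A)×P(B) = 213/625
P(A∩B) = 213/625
Equal ✓ → Independent

Yes, independent


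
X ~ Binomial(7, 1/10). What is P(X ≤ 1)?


P(X ≤ 1) = Σ P(X=i) for i=0..1
P(X=0) = 4782969/10000000
P(X=1) = 3720087/10000000
Sum = 531441/625000

P(X ≤ 1) = 531441/625000 ≈ 85.03%


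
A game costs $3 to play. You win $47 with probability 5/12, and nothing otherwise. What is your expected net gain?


E[gain] = (47-3)×5/12 + (-3)×7/12
= 55/3 - 7/4 = 199/12

Expected net gain = $199/12 ≈ $16.58


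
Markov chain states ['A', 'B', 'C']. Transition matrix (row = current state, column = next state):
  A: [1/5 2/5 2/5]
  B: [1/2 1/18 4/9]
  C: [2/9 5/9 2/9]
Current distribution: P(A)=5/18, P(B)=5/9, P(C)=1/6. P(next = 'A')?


P(next=A) = Σᵢ P(now=i)×P(i→A)
= 5/18×1/5 + 5/9×1/2 + 1/6×2/9
= 1/18 + 5/18 + 1/27 = 10/27

P = 10/27 ≈ 0.3704


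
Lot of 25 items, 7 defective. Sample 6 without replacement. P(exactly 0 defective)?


Hypergeometric: C(7,0)×C(18,6)/C(25,6)
= 1×18564/177100 = 663/6325

P(X=0) = 663/6325 ≈ 10.48%


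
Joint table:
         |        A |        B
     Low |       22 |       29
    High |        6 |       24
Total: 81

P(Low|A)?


P(Low|A) = 22/(22+6) = 22/28 = 11/14

P = 11/14 ≈ 78.57%


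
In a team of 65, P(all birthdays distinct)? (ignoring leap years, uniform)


P(all different) = Π(365-i)/365 for i=0..64
= (365/365)×(364/365)×...×(301/365)
= 0.002317

P ≈ 0.0023 ≈ 0.23%


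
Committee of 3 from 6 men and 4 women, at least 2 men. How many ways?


Count by #men:
  2M,1W: C(6,2)×C(4,1)=60
  3M,0W: C(6,3)×C(4,0)=20
Total = 80

80


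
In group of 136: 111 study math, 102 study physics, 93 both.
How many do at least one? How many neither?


|A∪B| = 111+102-93 = 120
Neither = 136-120 = 16

At least one: 120; Neither: 16


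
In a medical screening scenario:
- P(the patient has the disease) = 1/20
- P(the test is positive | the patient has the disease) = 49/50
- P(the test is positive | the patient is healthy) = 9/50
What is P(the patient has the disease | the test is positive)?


Using Bayes' theorem:
P(A|B) = P(B|A)·P(A) / P(B)

P(the test is positive) = 49/50 × 1/20 + 9/50 × 19/20
= 49/1000 + 171/1000 = 11/50

P(the patient has the disease|the test is positive) = (49/1000) / (11/50) = 49/220

P(the patient has the disease|the test is positive) = 49/220 ≈ 22.27%


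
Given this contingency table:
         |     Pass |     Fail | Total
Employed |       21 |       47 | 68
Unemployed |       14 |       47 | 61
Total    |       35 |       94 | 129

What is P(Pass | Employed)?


P(Pass | Employed) = 21/(21+47) = 21/68

P(Pass|Employed) = 21/68 ≈ 30.88%


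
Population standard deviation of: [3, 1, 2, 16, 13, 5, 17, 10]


Mean = 67/8
  (3-67/8)²=1849/64
  (1-67/8)²=3481/64
  (2-67/8)²=2601/64
  (16-67/8)²=3721/64
  (13-67/8)²=1369/64
  (5-67/8)²=729/64
  (17-67/8)²=4761/64
  (10-67/8)²=169/64
Σ(x-μ)² = 2335/8
σ² = (2335/8)/8 = 2335/64

σ = √(2335/64) ≈ 6.0402


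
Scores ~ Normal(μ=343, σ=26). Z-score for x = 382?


z = (x - μ)/σ = (382 - 343)/26 = 1.5

z = 1.5


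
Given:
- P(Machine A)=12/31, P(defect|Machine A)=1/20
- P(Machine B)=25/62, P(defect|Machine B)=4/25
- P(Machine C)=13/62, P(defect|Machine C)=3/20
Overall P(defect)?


P(B) = Σ P(B|Aᵢ)×P(Aᵢ)
  1/20×12/31 = 3/155
  4/25×25/62 = 2/31
  3/20×13/62 = 39/1240
Sum = 143/1240

P(defect) = 143/1240 ≈ 11.53%


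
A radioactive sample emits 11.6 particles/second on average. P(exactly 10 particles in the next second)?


Poisson(λ=11.6): P(X=10) = e^(-λ)×λ^k/k!
= e^(-11.6) × 11.6^10 / 10!
≈ 9.166087736e-06 × 44114350786.5 / 3628800 ≈ 0.111430

P(X=10) ≈ 0.111430 ≈ 11.14%


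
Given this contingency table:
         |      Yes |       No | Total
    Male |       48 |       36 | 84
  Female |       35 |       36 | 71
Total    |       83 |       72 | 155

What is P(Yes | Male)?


P(Yes | Male) = 48/(48+36) = 48/84 = 4/7

P(Yes|Male) = 4/7 ≈ 57.14%


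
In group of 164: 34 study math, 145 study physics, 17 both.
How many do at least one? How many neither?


|A∪B| = 34+145-17 = 162
Neither = 164-162 = 2

At least one: 162; Neither: 2


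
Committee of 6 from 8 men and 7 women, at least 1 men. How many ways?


Count by #men:
  1M,5W: C(8,1)×C(7,5)=168
  2M,4W: C(8,2)×C(7,4)=980
  3M,3W: C(8,3)×C(7,3)=1960
  4M,2W: C(8,4)×C(7,2)=1470
  5M,1W: C(8,5)×C(7,1)=392
  6M,0W: C(8,6)×C(7,0)=28
Total = 4998

4998


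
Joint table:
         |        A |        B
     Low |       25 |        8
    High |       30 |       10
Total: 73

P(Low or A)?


P(Low∨A) = P(Low) + P(A) - P(Low∧A)
= (33 + 55 - 25)/73 = 63/73

P = 63/73 ≈ 86.30%


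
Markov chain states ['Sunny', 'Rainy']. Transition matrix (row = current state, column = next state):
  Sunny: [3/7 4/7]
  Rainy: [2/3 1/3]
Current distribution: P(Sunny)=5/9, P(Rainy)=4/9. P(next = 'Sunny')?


P(next=Sunny) = Σᵢ P(now=i)×P(i→Sunny)
= 5/9×3/7 + 4/9×2/3
= 5/21 + 8/27 = 101/189

P = 101/189 ≈ 0.5344


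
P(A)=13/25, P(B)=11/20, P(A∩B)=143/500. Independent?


P(A)×P(B) = 143/500
P(A∩B) = 143/500
Equal ✓ → Independent

Yes, independent


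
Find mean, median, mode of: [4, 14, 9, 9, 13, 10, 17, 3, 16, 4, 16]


Sorted: [3, 4, 4, 9, 9, 10, 13, 14, 16, 16, 17]
Mean = 115/11
Median = 10
Freq: {4: 2, 14: 1, 9: 2, 13: 1, 10: 1, 17: 1, 3: 1, 16: 2}
Mode: [4, 9, 16]

Mean=115/11, Median=10, Mode=[4, 9, 16]


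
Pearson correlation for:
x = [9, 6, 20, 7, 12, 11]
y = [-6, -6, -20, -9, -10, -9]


n=6, Σx=65, Σy=-60, Σxy=-772, Σx²=831, Σy²=734
r = (6×(-772) - 65×(-60))/√((6×831 - 65²)(6×734 - (-60)²))
= -732/√(761×804) = -732/√611844 ≈ -732/782.2046 ≈ -0.9358

r ≈ -0.9358


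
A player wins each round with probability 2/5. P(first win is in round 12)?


Geometric: P(X=12) = (1-p)^(k-1)×p = (3/5)^11×2/5 = 354294/244140625

P(X=12) = 354294/244140625 ≈ 0.15%


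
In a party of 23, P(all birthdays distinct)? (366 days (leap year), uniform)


P(all different) = Π(366-i)/366 for i=0..22
= (366/366)×(365/366)×...×(344/366)
= 0.493677

P ≈ 0.4937 ≈ 49.37%


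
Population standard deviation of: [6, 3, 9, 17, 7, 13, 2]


Mean = 57/7
  (6-57/7)²=225/49
  (3-57/7)²=1296/49
  (9-57/7)²=36/49
  (17-57/7)²=3844/49
  (7-57/7)²=64/49
  (13-57/7)²=1156/49
  (2-57/7)²=1849/49
Σ(x-μ)² = 1210/7
σ² = (1210/7)/7 = 1210/49

σ = √(1210/49) ≈ 4.9693


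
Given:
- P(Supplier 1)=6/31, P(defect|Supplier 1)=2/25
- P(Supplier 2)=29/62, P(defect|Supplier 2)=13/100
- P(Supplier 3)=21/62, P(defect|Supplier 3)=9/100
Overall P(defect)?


P(B) = Σ P(B|Aᵢ)×P(Aᵢ)
  2/25×6/31 = 12/775
  13/100×29/62 = 377/6200
  9/100×21/62 = 189/6200
Sum = 331/3100

P(defect) = 331/3100 ≈ 10.68%


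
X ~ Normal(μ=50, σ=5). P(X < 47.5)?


z = (47.5-50)/5 = -0.5
P(Z < -0.5) = 0.3085

P(X < 47.5) ≈ 0.3085


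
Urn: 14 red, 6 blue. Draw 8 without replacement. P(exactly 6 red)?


Hypergeometric: C(14,6)×C(6,2)/C(20,8)
= 3003×15/125970 = 231/646

P(X=6) = 231/646 ≈ 35.76%


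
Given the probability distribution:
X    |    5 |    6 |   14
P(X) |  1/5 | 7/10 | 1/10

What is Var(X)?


E[X] = 33/5
E[X²] = 249/5
Var(X) = E[X²] - (E[X])² = 249/5 - 1089/25 = 156/25

Var(X) = 156/25 ≈ 6.2400


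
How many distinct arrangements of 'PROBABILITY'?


Letters: 11, freq: {'P': 1, 'R': 1, 'O': 1, 'B': 2, 'A': 1, 'I': 2, 'L': 1, 'T': 1, 'Y': 1}
11!/(1!×1!×1!×2!×1!×2!×1!×1!×1!) = 39916800/4 = 9979200

9979200


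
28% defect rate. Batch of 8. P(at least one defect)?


P(all good) = (18/25)^8 = 11019960576/152587890625
P(≥1 defect) = 141567930049/152587890625

P = 141567930049/152587890625 ≈ 92.78%


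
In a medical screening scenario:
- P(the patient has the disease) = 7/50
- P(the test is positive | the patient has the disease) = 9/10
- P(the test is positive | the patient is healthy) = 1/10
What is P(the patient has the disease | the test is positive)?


Using Bayes' theorem:
P(A|B) = P(B|A)·P(A) / P(B)

P(the test is positive) = 9/10 × 7/50 + 1/10 × 43/50
= 63/500 + 43/500 = 53/250

P(the patient has the disease|the test is positive) = (63/500) / (53/250) = 63/106

P(the patient has the disease|the test is positive) = 63/106 ≈ 59.43%


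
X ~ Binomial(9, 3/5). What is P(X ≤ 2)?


P(X ≤ 2) = Σ P(X=i) for i=0..2
P(X=0) = 512/1953125
P(X=1) = 6912/1953125
P(X=2) = 41472/1953125
Sum = 48896/1953125

P(X ≤ 2) = 48896/1953125 ≈ 2.50%


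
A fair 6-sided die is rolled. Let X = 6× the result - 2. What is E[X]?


E[die] = (1+6)/2 = 7/2
E[X] = 6×7/2 - 2 = 19

E[X] = 19


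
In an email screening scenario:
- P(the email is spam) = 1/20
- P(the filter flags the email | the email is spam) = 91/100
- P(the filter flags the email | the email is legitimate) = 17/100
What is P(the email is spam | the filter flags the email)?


Using Bayes' theorem:
P(A|B) = P(B|A)·P(A) / P(B)

P(the filter flags the email) = 91/100 × 1/20 + 17/100 × 19/20
= 91/2000 + 323/2000 = 207/1000

P(the email is spam|the filter flags the email) = (91/2000) / (207/1000) = 91/414

P(the email is spam|the filter flags the email) = 91/414 ≈ 21.98%


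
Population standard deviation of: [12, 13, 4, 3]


Mean = 32/4 = 8
  (12-8)²=16
  (13-8)²=25
  (4-8)²=16
  (3-8)²=25
Σ(x-μ)² = 82
σ² = 82/4 = 41/2

σ = √(41/2) ≈ 4.5277


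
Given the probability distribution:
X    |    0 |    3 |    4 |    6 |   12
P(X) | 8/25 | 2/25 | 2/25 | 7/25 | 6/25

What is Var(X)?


E[X] = 128/25
E[X²] = 1166/25
Var(X) = E[X²] - (E[X])² = 1166/25 - 16384/625 = 12766/625

Var(X) = 12766/625 ≈ 20.4256


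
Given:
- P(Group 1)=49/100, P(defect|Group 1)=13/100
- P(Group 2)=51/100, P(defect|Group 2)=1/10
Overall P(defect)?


P(B) = Σ P(B|Aᵢ)×P(Aᵢ)
  13/100×49/100 = 637/10000
  1/10×51/100 = 51/1000
Sum = 1147/10000

P(defect) = 1147/10000 ≈ 11.47%


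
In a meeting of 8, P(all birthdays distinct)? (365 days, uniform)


P(all different) = Π(365-i)/365 for i=0..7
= (365/365)×(364/365)×...×(358/365)
= 0.925665

P ≈ 0.9257 ≈ 92.57%


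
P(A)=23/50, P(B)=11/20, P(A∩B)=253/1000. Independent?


P(A)×P(B) = 253/1000
P(A∩B) = 253/1000
Equal ✓ → Independent

Yes, independent


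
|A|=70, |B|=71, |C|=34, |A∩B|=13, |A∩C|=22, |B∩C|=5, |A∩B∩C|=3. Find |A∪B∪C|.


|A∪B∪C| = 70+71+34-13-22-5+3 = 138

|A∪B∪C| = 138


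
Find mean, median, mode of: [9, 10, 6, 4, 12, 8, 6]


Sorted: [4, 6, 6, 8, 9, 10, 12]
Mean = 55/7
Median = 8
Freq: {9: 1, 10: 1, 6: 2, 4: 1, 12: 1, 8: 1}
Mode: [6]

Mean=55/7, Median=8, Mode=6


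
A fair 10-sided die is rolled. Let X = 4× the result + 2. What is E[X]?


E[die] = (1+10)/2 = 11/2
E[X] = 4×11/2 + 2 = 24

E[X] = 24


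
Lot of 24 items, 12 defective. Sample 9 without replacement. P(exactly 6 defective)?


Hypergeometric: C(12,6)×C(12,3)/C(24,9)
= 924×220/1307504 = 1155/7429

P(X=6) = 1155/7429 ≈ 15.55%


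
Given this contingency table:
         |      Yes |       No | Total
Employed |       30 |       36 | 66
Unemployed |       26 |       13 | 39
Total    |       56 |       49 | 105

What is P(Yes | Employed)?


P(Yes | Employed) = 30/(30+36) = 30/66 = 5/11

P(Yes|Employed) = 5/11 ≈ 45.45%


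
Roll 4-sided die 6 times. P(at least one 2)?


P(no 2)^6 = (3/4)^6 = 729/4096
P(≥1) = 1 - 729/4096 = 3367/4096

P = 3367/4096 ≈ 82.20%


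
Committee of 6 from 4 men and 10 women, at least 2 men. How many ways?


Count by #men:
  2M,4W: C(4,2)×C(10,4)=1260
  3M,3W: C(4,3)×C(10,3)=480
  4M,2W: C(4,4)×C(10,2)=45
Total = 1785

1785


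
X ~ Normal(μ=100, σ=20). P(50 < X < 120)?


z₁=(50-100)/20=-2.5, z₂=(120-100)/20=1.0
P = Φ(1.0) - Φ(-2.5) = 0.841345 - 0.006210 = 0.835135 ≈ 0.8351

P(50 < X < 120) ≈ 0.8351


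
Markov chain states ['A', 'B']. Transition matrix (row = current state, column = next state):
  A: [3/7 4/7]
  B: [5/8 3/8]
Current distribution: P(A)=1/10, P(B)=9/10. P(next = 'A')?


P(next=A) = Σᵢ P(now=i)×P(i→A)
= 1/10×3/7 + 9/10×5/8
= 3/70 + 9/16 = 339/560

P = 339/560 ≈ 0.6054


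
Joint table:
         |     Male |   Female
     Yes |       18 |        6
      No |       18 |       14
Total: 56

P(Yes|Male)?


P(Yes|Male) = 18/(18+18) = 18/36 = 1/2

P = 1/2 ≈ 50.00%


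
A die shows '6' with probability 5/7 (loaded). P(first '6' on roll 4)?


Geometric: P(X=4) = (1-p)^(k-1)×p = (2/7)^3×5/7 = 40/2401

P(X=4) = 40/2401 ≈ 1.67%


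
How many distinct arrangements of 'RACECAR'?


Letters: 7, freq: {'R': 2, 'A': 2, 'C': 2, 'E': 1}
7!/(2!×2!×2!×1!) = 5040/8 = 630

630


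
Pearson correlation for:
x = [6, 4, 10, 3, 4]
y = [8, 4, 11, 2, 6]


n=5, Σx=27, Σy=31, Σxy=204, Σx²=177, Σy²=241
r = (5×204 - 27×31)/√((5×177 - 27²)(5×241 - 31²))
= 183/√(156×244) = 183/√38064 ≈ 183/195.1000 ≈ 0.9380

r ≈ 0.9380


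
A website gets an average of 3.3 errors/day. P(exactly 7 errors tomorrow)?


Poisson(λ=3.3): P(X=7) = e^(-λ)×λ^k/k!
= e^(-3.3) × 3.3^7 / 7!
≈ 0.0368831674 × 4261.8442977 / 5040 ≈ 0.031189

P(X=7) ≈ 0.031189 ≈ 3.12%


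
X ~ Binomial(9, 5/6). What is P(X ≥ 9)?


P(X ≥ 9) = Σ P(X=i) for i=9..9
P(X=9) = 1953125/10077696
Sum = 1953125/10077696

P(X ≥ 9) = 1953125/10077696 ≈ 19.38%


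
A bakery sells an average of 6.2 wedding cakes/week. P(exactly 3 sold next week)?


Poisson(λ=6.2): P(X=3) = e^(-λ)×λ^k/k!
= e^(-6.2) × 6.2^3 / 3!
≈ 0.002029430636 × 238.328 / 6 ≈ 0.080612

P(X=3) ≈ 0.080612 ≈ 8.06%


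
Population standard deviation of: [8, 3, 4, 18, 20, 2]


Mean = 55/6
  (8-55/6)²=49/36
  (3-55/6)²=1369/36
  (4-55/6)²=961/36
  (18-55/6)²=2809/36
  (20-55/6)²=4225/36
  (2-55/6)²=1849/36
Σ(x-μ)² = 1877/6
σ² = (1877/6)/6 = 1877/36

σ = √(1877/36) ≈ 7.2207


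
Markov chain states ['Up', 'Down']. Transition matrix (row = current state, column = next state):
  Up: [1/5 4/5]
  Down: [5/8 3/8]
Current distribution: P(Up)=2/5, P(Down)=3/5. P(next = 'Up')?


P(next=Up) = Σᵢ P(now=i)×P(i→Up)
= 2/5×1/5 + 3/5×5/8
= 2/25 + 3/8 = 91/200

P = 91/200 ≈ 0.4550


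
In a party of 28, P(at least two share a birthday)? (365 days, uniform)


P(all different) = Π(365-i)/365 for i=0..27
= 0.345539
P(match) = 1 - 0.345539 = 0.654461

P ≈ 0.6545 ≈ 65.45%


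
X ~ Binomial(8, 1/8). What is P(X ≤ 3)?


P(X ≤ 3) = Σ P(X=i) for i=0..3
P(X=0) = 5764801/16777216
P(X=1) = 823543/2097152
P(X=2) = 823543/4194304
P(X=3) = 117649/2097152
Sum = 16588509/16777216

P(X ≤ 3) = 16588509/16777216 ≈ 98.88%


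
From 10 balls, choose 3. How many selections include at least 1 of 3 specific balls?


Complement: C(10,3) - C(7,3) = 120 - 35 = 85

85


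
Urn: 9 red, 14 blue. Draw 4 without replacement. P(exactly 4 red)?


Hypergeometric: C(9,4)×C(14,0)/C(23,4)
= 126×1/8855 = 18/1265

P(X=4) = 18/1265 ≈ 1.42%


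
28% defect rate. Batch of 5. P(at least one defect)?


P(all good) = (18/25)^5 = 1889568/9765625
P(≥1 defect) = 7876057/9765625

P = 7876057/9765625 ≈ 80.65%


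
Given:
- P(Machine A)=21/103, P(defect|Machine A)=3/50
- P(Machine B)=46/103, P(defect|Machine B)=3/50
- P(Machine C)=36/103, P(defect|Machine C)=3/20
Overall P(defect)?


P(B) = Σ P(B|Aᵢ)×P(Aᵢ)
  3/50×21/103 = 63/5150
  3/50×46/103 = 69/2575
  3/20×36/103 = 27/515
Sum = 471/5150

P(defect) = 471/5150 ≈ 9.15%


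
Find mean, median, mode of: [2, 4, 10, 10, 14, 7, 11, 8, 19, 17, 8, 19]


Sorted: [2, 4, 7, 8, 8, 10, 10, 11, 14, 17, 19, 19]
Mean = 129/12 = 43/4
Median = 10
Freq: {2: 1, 4: 1, 10: 2, 14: 1, 7: 1, 11: 1, 8: 2, 19: 2, 17: 1}
Mode: [8, 10, 19]

Mean=43/4, Median=10, Mode=[8, 10, 19]


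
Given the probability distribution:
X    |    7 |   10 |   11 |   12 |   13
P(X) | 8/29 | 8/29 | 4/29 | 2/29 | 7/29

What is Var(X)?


E[X] = 295/29
E[X²] = 3147/29
Var(X) = E[X²] - (E[X])² = 3147/29 - 87025/841 = 4238/841

Var(X) = 4238/841 ≈ 5.0392


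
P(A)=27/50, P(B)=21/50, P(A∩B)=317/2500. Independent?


P(A)×P(B) = 567/2500
P(A∩B) = 317/2500
Not equal → NOT independent

No, not independent


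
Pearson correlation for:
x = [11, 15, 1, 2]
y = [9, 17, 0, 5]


n=4, Σx=29, Σy=31, Σxy=364, Σx²=351, Σy²=395
r = (4×364 - 29×31)/√((4×351 - 29²)(4×395 - 31²))
= 557/√(563×619) = 557/√348497 ≈ 557/590.3363 ≈ 0.9435

r ≈ 0.9435


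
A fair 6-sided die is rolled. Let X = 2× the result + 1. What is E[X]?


E[die] = (1+6)/2 = 7/2
E[X] = 2×7/2 + 1 = 8

E[X] = 8


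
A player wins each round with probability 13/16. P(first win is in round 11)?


Geometric: P(X=11) = (1-p)^(k-1)×p = (3/16)^10×13/16 = 767637/17592186044416

P(X=11) = 767637/17592186044416 ≈ 0.00%


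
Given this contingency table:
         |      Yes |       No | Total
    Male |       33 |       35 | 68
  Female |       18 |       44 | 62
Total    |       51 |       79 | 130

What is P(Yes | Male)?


P(Yes | Male) = 33/(33+35) = 33/68

P(Yes|Male) = 33/68 ≈ 48.53%


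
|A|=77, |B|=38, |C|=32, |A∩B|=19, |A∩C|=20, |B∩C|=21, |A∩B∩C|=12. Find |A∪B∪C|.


|A∪B∪C| = 77+38+32-19-20-21+12 = 99

|A∪B∪C| = 99


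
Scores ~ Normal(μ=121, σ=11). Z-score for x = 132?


z = (x - μ)/σ = (132 - 121)/11 = 1.0

z = 1.0


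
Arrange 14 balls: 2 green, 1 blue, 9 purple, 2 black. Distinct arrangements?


14!/(2!×1!×9!×2!) = 60060

60060


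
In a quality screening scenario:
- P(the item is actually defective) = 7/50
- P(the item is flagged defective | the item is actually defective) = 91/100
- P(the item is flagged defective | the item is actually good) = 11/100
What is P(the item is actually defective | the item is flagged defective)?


Using Bayes' theorem:
P(A|B) = P(B|A)·P(A) / P(B)

P(the item is flagged defective) = 91/100 × 7/50 + 11/100 × 43/50
= 637/5000 + 473/5000 = 111/500

P(the item is actually defective|the item is flagged defective) = (637/5000) / (111/500) = 637/1110

P(the item is actually defective|the item is flagged defective) = 637/1110 ≈ 57.39%


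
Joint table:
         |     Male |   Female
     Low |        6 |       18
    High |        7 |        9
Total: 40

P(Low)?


P(Low) = (6+18)/40 = 24/40 = 3/5

P(Low) = 3/5 ≈ 60.00%


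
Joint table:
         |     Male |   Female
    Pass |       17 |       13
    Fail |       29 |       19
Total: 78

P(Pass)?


P(Pass) = (17+13)/78 = 30/78 = 5/13

P(Pass) = 5/13 ≈ 38.46%


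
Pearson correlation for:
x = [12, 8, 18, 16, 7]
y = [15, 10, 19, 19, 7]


n=5, Σx=61, Σy=70, Σxy=955, Σx²=837, Σy²=1096
r = (5×955 - 61×70)/√((5×837 - 61²)(5×1096 - 70²))
= 505/√(464×580) = 505/√269120 ≈ 505/518.7678 ≈ 0.9735

r ≈ 0.9735


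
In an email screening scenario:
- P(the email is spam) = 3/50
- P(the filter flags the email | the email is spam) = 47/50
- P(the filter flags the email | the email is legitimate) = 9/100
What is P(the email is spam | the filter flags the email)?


Using Bayes' theorem:
P(A|B) = P(B|A)·P(A) / P(B)

P(the filter flags the email) = 47/50 × 3/50 + 9/100 × 47/50
= 141/2500 + 423/5000 = 141/1000

P(the email is spam|the filter flags the email) = (141/2500) / (141/1000) = 2/5

P(the email is spam|the filter flags the email) = 2/5 ≈ 40.00%


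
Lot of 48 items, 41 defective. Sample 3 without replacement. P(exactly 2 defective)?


Hypergeometric: C(41,2)×C(7,1)/C(48,3)
= 820×7/17296 = 1435/4324

P(X=2) = 1435/4324 ≈ 33.19%


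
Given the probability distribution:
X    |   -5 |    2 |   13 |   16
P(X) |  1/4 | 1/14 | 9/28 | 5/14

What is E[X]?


E[X] = Σ x·P(X=x)
= (-5)×(1/4) + (2)×(1/14) + (13)×(9/28) + (16)×(5/14)
= 123/14

E[X] = 123/14


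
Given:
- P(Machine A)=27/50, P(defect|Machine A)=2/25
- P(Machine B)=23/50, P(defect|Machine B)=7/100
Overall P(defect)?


P(B) = Σ P(B|Aᵢ)×P(Aᵢ)
  2/25×27/50 = 27/625
  7/100×23/50 = 161/5000
Sum = 377/5000

P(defect) = 377/5000 ≈ 7.54%


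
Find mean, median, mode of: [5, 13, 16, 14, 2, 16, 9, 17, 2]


Sorted: [2, 2, 5, 9, 13, 14, 16, 16, 17]
Mean = 94/9
Median = 13
Freq: {5: 1, 13: 1, 16: 2, 14: 1, 2: 2, 9: 1, 17: 1}
Mode: [2, 16]

Mean=94/9, Median=13, Mode=[2, 16]


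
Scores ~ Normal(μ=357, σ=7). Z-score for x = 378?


z = (x - μ)/σ = (378 - 357)/7 = 3.0

z = 3.0


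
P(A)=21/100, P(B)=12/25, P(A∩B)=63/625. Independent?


P(A)×P(B) = 63/625
P(A∩B) = 63/625
Equal ✓ → Independent

Yes, independent


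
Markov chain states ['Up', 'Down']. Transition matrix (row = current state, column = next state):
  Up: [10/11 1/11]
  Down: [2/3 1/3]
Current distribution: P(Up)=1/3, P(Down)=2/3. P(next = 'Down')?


P(next=Down) = Σᵢ P(now=i)×P(i→Down)
= 1/3×1/11 + 2/3×1/3
= 1/33 + 2/9 = 25/99

P = 25/99 ≈ 0.2525


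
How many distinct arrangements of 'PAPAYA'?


Letters: 6, freq: {'P': 2, 'A': 3, 'Y': 1}
6!/(2!×3!×1!) = 720/12 = 60

60


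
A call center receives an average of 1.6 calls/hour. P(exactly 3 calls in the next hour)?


Poisson(λ=1.6): P(X=3) = e^(-λ)×λ^k/k!
= e^(-1.6) × 1.6^3 / 3!
≈ 0.201896518 × 4.096 / 6 ≈ 0.137828

P(X=3) ≈ 0.137828 ≈ 13.78%


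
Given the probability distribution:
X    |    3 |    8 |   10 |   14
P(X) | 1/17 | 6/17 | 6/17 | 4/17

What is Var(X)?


E[X] = 167/17
E[X²] = 1777/17
Var(X) = E[X²] - (E[X])² = 1777/17 - 27889/289 = 2320/289

Var(X) = 2320/289 ≈ 8.0277


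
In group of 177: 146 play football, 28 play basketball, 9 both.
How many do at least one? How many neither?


|A∪B| = 146+28-9 = 165
Neither = 177-165 = 12

At least one: 165; Neither: 12


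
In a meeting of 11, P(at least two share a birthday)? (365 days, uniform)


P(all different) = Π(365-i)/365 for i=0..10
= 0.858859
P(match) = 1 - 0.858859 = 0.141141

P ≈ 0.1411 ≈ 14.11%


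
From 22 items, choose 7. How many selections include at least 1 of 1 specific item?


Complement: C(22,7) - C(21,7) = 170544 - 116280 = 54264

54264


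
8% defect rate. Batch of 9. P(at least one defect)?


P(all good) = (23/25)^9 = 1801152661463/3814697265625
P(≥1 defect) = 2013544604162/3814697265625

P = 2013544604162/3814697265625 ≈ 52.78%


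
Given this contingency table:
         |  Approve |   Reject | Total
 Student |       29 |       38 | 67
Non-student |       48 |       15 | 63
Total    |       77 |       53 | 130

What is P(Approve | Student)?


P(Approve | Student) = 29/(29+38) = 29/67

P(Approve|Student) = 29/67 ≈ 43.28%
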